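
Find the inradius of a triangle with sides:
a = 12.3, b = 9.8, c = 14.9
r = Area/s where s is the semi-perimeter.
s = (12.3 + 9.8 + 14.9)/2 = 37/2 = 18.5
Area = √(s(s−a)(s−b)(s−c)) = √(18.5·6.2·8.7·3.6) ≈ √3592.4 ≈ 59.9367
r ≈ 59.9367/18.5 ≈ 3.23982

r = 3.24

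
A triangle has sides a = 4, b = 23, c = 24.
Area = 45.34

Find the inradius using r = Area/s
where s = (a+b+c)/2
s = (4 + 23 + 24)/2 = 51/2 = 25.5
r = Area/s = 45.34/25.5 ≈ 1.77804

r = 1.778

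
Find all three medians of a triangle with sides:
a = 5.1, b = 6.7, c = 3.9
Median formula: m_a = ½√(2b² + 2c² − a²) (and cyclically). a² = 26.01, b² = 44.89, c² = 15.21.
m_a = ½√(2·44.89 + 2·15.21 − 26.01) = ½√94.19 ≈ ½·9.70515 ≈ 4.85258
m_b = ½√(2·26.01 + 2·15.21 − 44.89) = ½√37.55 ≈ ½·6.12781 ≈ 3.0639
m_c = ½√(2·26.01 + 2·44.89 − 15.21) = ½√126.59 ≈ ½·11.2512 ≈ 5.62561

m_a = 4.853, m_b = 3.064, m_c = 5.626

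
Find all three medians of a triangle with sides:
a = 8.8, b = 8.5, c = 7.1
Median formula: m_a = ½√(2b² + 2c² − a²) (and cyclically). a² = 77.44, b² = 72.25, c² = 50.41.
m_a = ½√(2·72.25 + 2·50.41 − 77.44) = ½√167.88 ≈ ½·12.9569 ≈ 6.47843
m_b = ½√(2·77.44 + 2·50.41 − 72.25) = ½√183.45 ≈ ½·13.5444 ≈ 6.77219
m_c = ½√(2·77.44 + 2·72.25 − 50.41) = ½√248.97 ≈ ½·15.7788 ≈ 7.88939

m_a = 6.478, m_b = 6.772, m_c = 7.889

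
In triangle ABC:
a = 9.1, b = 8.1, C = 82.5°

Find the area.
Two sides and the included angle (SAS): A = ½·a·b·sin(C) = ½·9.1·8.1·sin(82.5°)
sin(82.5°) ≈ 0.991445
A ≈ ½·73.71·0.991445 = 36.855·0.991445 ≈ 36.5397

Area = 36.54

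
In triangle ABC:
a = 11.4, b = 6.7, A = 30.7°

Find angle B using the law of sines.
a/sin(A) = b/sin(B)  ⇒  sin(B) = b·sin(A)/a = 6.7·sin(30.7°)/11.4
sin(30.7°) ≈ 0.510543
sin(B) ≈ 6.7·0.510543/11.4 ≈ 3.42064/11.4 ≈ 0.300056
B = arcsin(0.300056) ≈ 17.461°
(Since b ≤ a we need B ≤ A, so the obtuse alternative 180° − 17.461° ≈ 162.539° is rejected.)

B = 17.46°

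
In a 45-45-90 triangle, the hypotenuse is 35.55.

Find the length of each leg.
In a 45-45-90 triangle hypotenuse = leg·√2, so leg = hypotenuse/√2.
Leg = 35.55/√2 ≈ 35.55/1.41421 ≈ 25.1376

Each leg = 25.14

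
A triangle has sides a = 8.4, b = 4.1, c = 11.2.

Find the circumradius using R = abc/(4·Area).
First find the area with Heron's formula.
s = (8.4 + 4.1 + 11.2)/2 = 11.85
Area = √(s(s−a)(s−b)(s−c)) = √(11.85·3.45·7.75·0.65) ≈ √205.946 ≈ 14.3508
abc = 8.4·4.1·11.2 = 385.728
R = abc/(4·Area) ≈ 385.728/(4·14.3508) = 385.728/57.4032 ≈ 6.71962

R = 6.72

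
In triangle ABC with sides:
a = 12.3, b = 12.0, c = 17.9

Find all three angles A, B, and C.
Law of cosines for each angle (a² = 151.29, b² = 144, c² = 320.41):
cos(A) = (b² + c² − a²)/(2bc) = (144 + 320.41 − 151.29)/(2·12.0·17.9) = 313.12/429.6 ≈ 0.728864  ⇒  A ≈ 43.2088°
cos(B) = (a² + c² − b²)/(2ac) = (151.29 + 320.41 − 144)/(2·12.3·17.9) = 327.7/440.34 ≈ 0.744198  ⇒  B ≈ 41.9098°
cos(C) = (a² + b² − c²)/(2ab) = (151.29 + 144 − 320.41)/(2·12.3·12.0) = -25.12/295.2 ≈ -0.0850949  ⇒  C ≈ 94.8815°
Check: A + B + C ≈ 180°

A = 43.21°, B = 41.91°, C = 94.88°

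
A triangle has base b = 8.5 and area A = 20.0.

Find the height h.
A = ½·b·h  ⇒  h = 2A/b = 2·20.0/8.5 = 40/8.5 ≈ 4.70588

h = 4.706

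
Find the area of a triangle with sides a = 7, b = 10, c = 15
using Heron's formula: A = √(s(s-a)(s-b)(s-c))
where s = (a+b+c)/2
s = (7 + 10 + 15)/2 = 32/2 = 16
s − a = 9, s − b = 6, s − c = 1
s(s−a)(s−b)(s−c) = 16·9·6·1 = 864
Area = √864 ≈ 29.3939

s = 16.0, Area = 29.39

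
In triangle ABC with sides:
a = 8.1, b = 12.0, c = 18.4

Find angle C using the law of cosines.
c² = a² + b² − 2ab·cos(C)  ⇒  cos(C) = (a² + b² − c²)/(2ab)
cos(C) = (8.1² + 12.0² − 18.4²)/(2·8.1·12.0) = (65.61 + 144 − 338.56)/194.4 = -128.95/194.4 ≈ -0.663323
C = arccos(-0.663323) ≈ 131.554°

C = 131.6°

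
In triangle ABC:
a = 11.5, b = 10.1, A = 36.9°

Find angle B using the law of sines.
a/sin(A) = b/sin(B)  ⇒  sin(B) = b·sin(A)/a = 10.1·sin(36.9°)/11.5
sin(36.9°) ≈ 0.60042
sin(B) ≈ 10.1·0.60042/11.5 ≈ 6.06424/11.5 ≈ 0.527326
B = arcsin(0.527326) ≈ 31.8249°
(Since b ≤ a we need B ≤ A, so the obtuse alternative 180° − 31.8249° ≈ 148.175° is rejected.)

B = 31.82°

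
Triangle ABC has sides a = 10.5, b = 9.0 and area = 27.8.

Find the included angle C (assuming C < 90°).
Area = ½·a·b·sin(C)  ⇒  sin(C) = 2·Area/(a·b) = 2·27.8/(10.5·9.0) = 55.6/94.5 ≈ 0.58836
C = arcsin(0.58836) ≈ 36.0407° (taking the acute solution since C < 90°)

C = 36.04°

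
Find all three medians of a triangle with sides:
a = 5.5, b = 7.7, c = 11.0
Median formula: m_a = ½√(2b² + 2c² − a²) (and cyclically). a² = 30.25, b² = 59.29, c² = 121.
m_a = ½√(2·59.29 + 2·121 − 30.25) = ½√330.33 ≈ ½·18.175 ≈ 9.08749
m_b = ½√(2·30.25 + 2·121 − 59.29) = ½√243.21 ≈ ½·15.5952 ≈ 7.7976
m_c = ½√(2·30.25 + 2·59.29 − 121) = ½√58.08 ≈ ½·7.62102 ≈ 3.81051

m_a = 9.087, m_b = 7.798, m_c = 3.811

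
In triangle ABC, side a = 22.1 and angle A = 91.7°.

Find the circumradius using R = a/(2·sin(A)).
R = a/(2·sin(A)) = 22.1/(2·sin(91.7°))
sin(91.7°) ≈ 0.99956
R ≈ 22.1/(2·0.99956) = 22.1/1.99912 ≈ 11.0549

R = 11.05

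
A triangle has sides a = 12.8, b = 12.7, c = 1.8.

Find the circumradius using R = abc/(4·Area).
First find the area with Heron's formula.
s = (12.8 + 12.7 + 1.8)/2 = 13.65
Area = √(s(s−a)(s−b)(s−c)) = √(13.65·0.85·0.95·11.85) ≈ √130.615 ≈ 11.4287
abc = 12.8·12.7·1.8 = 292.608
R = abc/(4·Area) ≈ 292.608/(4·11.4287) = 292.608/45.7148 ≈ 6.40073

R = 6.401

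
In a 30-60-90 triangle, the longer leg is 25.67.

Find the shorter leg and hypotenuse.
In a 30-60-90 triangle the sides are in ratio 1 : √3 : 2, so short leg = long leg/√3 and hypotenuse = 2·(short leg).
Short leg = 25.67/√3 ≈ 25.67/1.73205 ≈ 14.8206
Hypotenuse = 2·14.8206 ≈ 29.6412

Short leg = 14.82, Hypotenuse = 29.64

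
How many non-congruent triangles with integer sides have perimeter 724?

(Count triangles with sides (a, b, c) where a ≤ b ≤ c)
Let a ≤ b ≤ c with a + b + c = 724. The only binding inequality is a + b > c, i.e. 724 − c > c, so c < 724/2; and c ≥ 724/3 since c is the largest side.
So 242 ≤ c ≤ 361. For each c, b runs from ⌈(724 − c)/2⌉ up to c (then a = 724 − b − c satisfies 1 ≤ a ≤ b automatically), giving c − ⌈(724 − c)/2⌉ + 1 choices.
Summing over c: 2 + 3 + 5 + 6 + … + 179 + 180  (120 terms, c = 242, …, 361) = 10920
Check (closed form: nearest integer to p²/48 for even p, (p+3)²/48 for odd p): 724²/48 = 524176/48 ≈ 10920.33 → 10920

10920 triangles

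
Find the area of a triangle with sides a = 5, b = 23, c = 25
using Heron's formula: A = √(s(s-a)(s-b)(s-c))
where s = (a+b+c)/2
s = (5 + 23 + 25)/2 = 53/2 = 26.5
s − a = 21.5, s − b = 3.5, s − c = 1.5
s(s−a)(s−b)(s−c) = 26.5·21.5·3.5·1.5 = 2991.1875
Area = √2991.1875 ≈ 54.6917

s = 26.5, Area = 54.69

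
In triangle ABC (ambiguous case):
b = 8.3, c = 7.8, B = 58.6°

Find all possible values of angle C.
b/sin(B) = c/sin(C)  ⇒  sin(C) = c·sin(B)/b = 7.8·sin(58.6°)/8.3
sin(58.6°) ≈ 0.853551
sin(C) ≈ 7.8·0.853551/8.3 ≈ 6.6577/8.3 ≈ 0.802132
Candidate 1: C₁ = arcsin(0.802132) ≈ 53.3342°  →  A = 180° − 58.6° − 53.3342° ≈ 68.0658° > 0, valid
Candidate 2: C₂ = 180° − C₁ ≈ 126.666°  →  A = 180° − 58.6° − 126.666° ≈ -5.2658° ≤ 0, not a valid triangle

C = 53.33° (one solution)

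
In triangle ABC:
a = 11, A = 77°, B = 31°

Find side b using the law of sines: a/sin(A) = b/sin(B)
a/sin(A) = b/sin(B)  ⇒  b = a·sin(B)/sin(A) = 11·sin(31°)/sin(77°)
sin(31°) ≈ 0.515038, sin(77°) ≈ 0.97437
b ≈ 11·0.515038/0.97437 ≈ 5.66542/0.97437 ≈ 5.81444

b = 5.814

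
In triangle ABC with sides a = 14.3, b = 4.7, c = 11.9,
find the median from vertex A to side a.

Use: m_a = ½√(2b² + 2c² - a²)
m_a = ½√(2·4.7² + 2·11.9² − 14.3²) = ½√(2·22.09 + 2·141.61 − 204.49) = ½√(44.18 + 283.22 − 204.49) = ½√122.91
√122.91 ≈ 11.0865, so m_a ≈ 5.54324

m_a = 5.543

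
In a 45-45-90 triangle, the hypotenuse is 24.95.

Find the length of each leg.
In a 45-45-90 triangle hypotenuse = leg·√2, so leg = hypotenuse/√2.
Leg = 24.95/√2 ≈ 24.95/1.41421 ≈ 17.6423

Each leg = 17.64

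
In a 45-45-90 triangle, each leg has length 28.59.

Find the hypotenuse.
In a 45-45-90 triangle the sides are in ratio 1 : 1 : √2, so hypotenuse = leg·√2.
Hypotenuse = 28.59·√2 ≈ 28.59·1.41421 ≈ 40.4324

Hypotenuse = 28.59√2 = 40.43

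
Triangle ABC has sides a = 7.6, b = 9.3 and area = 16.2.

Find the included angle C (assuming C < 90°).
Area = ½·a·b·sin(C)  ⇒  sin(C) = 2·Area/(a·b) = 2·16.2/(7.6·9.3) = 32.4/70.68 ≈ 0.458404
C = arcsin(0.458404) ≈ 27.2842° (taking the acute solution since C < 90°)

C = 27.28°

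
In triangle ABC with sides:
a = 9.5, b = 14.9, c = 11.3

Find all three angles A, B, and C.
Law of cosines for each angle (a² = 90.25, b² = 222.01, c² = 127.69):
cos(A) = (b² + c² − a²)/(2bc) = (222.01 + 127.69 − 90.25)/(2·14.9·11.3) = 259.45/336.74 ≈ 0.770476  ⇒  A ≈ 39.6034°
cos(B) = (a² + c² − b²)/(2ac) = (90.25 + 127.69 − 222.01)/(2·9.5·11.3) = -4.07/214.7 ≈ -0.0189567  ⇒  B ≈ 91.0862°
cos(C) = (a² + b² − c²)/(2ab) = (90.25 + 222.01 − 127.69)/(2·9.5·14.9) = 184.57/283.1 ≈ 0.65196  ⇒  C ≈ 49.3104°
Check: A + B + C ≈ 180°

A = 39.6°, B = 91.09°, C = 49.31°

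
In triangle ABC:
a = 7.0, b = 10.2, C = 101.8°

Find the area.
Two sides and the included angle (SAS): A = ½·a·b·sin(C) = ½·7.0·10.2·sin(101.8°)
sin(101.8°) ≈ 0.978867
A ≈ ½·71.4·0.978867 = 35.7·0.978867 ≈ 34.9456

Area = 34.95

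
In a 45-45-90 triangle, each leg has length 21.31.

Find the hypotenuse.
In a 45-45-90 triangle the sides are in ratio 1 : 1 : √2, so hypotenuse = leg·√2.
Hypotenuse = 21.31·√2 ≈ 21.31·1.41421 ≈ 30.1369

Hypotenuse = 21.31√2 = 30.14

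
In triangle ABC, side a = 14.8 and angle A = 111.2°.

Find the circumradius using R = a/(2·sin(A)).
R = a/(2·sin(A)) = 14.8/(2·sin(111.2°))
sin(111.2°) ≈ 0.932324
R ≈ 14.8/(2·0.932324) = 14.8/1.86465 ≈ 7.93716

R = 7.937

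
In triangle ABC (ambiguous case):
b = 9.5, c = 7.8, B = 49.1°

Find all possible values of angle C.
b/sin(B) = c/sin(C)  ⇒  sin(C) = c·sin(B)/b = 7.8·sin(49.1°)/9.5
sin(49.1°) ≈ 0.755853
sin(C) ≈ 7.8·0.755853/9.5 ≈ 5.89566/9.5 ≈ 0.620595
Candidate 1: C₁ = arcsin(0.620595) ≈ 38.3596°  →  A = 180° − 49.1° − 38.3596° ≈ 92.5404° > 0, valid
Candidate 2: C₂ = 180° − C₁ ≈ 141.64°  →  A = 180° − 49.1° − 141.64° ≈ -10.7404° ≤ 0, not a valid triangle

C = 38.36° (one solution)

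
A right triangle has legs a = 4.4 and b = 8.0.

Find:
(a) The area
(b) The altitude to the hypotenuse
(a) The legs are perpendicular, so Area = ½·a·b = ½·4.4·8.0 = ½·35.2 = 17.6
(b) Hypotenuse c = √(a² + b²) = √(19.36 + 64) = √83.36 ≈ 9.13017
    Area = ½·c·h_c  ⇒  h_c = 2·Area/c = 35.2/9.13017 ≈ 3.85535

Area = 17.6, h_c = 3.855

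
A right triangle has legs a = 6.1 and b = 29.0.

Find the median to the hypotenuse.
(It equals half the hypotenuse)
Hypotenuse c = √(a² + b²) = √(37.21 + 841) = √878.21 ≈ 29.6346
Median to hypotenuse = c/2 ≈ 29.6346/2 ≈ 14.8173

Median = 14.82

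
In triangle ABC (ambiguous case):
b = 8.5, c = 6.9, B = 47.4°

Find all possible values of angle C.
b/sin(B) = c/sin(C)  ⇒  sin(C) = c·sin(B)/b = 6.9·sin(47.4°)/8.5
sin(47.4°) ≈ 0.736097
sin(C) ≈ 6.9·0.736097/8.5 ≈ 5.07907/8.5 ≈ 0.597538
Candidate 1: C₁ = arcsin(0.597538) ≈ 36.6937°  →  A = 180° − 47.4° − 36.6937° ≈ 95.9063° > 0, valid
Candidate 2: C₂ = 180° − C₁ ≈ 143.306°  →  A = 180° − 47.4° − 143.306° ≈ -10.7063° ≤ 0, not a valid triangle

C = 36.69° (one solution)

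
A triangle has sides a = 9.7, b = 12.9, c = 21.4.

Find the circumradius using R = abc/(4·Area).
First find the area with Heron's formula.
s = (9.7 + 12.9 + 21.4)/2 = 22
Area = √(s(s−a)(s−b)(s−c)) = √(22·12.3·9.1·0.6) ≈ √1477.48 ≈ 38.4379
abc = 9.7·12.9·21.4 = 2677.782
R = abc/(4·Area) ≈ 2677.782/(4·38.4379) = 2677.782/153.752 ≈ 17.4163

R = 17.42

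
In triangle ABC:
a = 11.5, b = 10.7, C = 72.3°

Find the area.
Two sides and the included angle (SAS): A = ½·a·b·sin(C) = ½·11.5·10.7·sin(72.3°)
sin(72.3°) ≈ 0.952661
A ≈ ½·123.05·0.952661 = 61.525·0.952661 ≈ 58.6125

Area = 58.61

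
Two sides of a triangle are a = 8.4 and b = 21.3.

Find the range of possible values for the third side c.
Triangle inequality: |a − b| < c < a + b
|a − b| = |8.4 − 21.3| = 12.9
a + b = 8.4 + 21.3 = 29.7

12.9 < c < 29.7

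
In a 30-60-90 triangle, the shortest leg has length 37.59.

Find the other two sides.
In a 30-60-90 triangle the sides are in ratio 1 : √3 : 2 (short leg : long leg : hypotenuse).
Long leg = 37.59·√3 ≈ 37.59·1.73205 ≈ 65.1078
Hypotenuse = 2·37.59 = 75.18

Long leg = 37.59√3 = 65.11, Hypotenuse = 75.18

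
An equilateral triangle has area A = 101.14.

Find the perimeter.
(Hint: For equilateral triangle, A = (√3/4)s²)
A = (√3/4)s²  ⇒  s² = 4A/√3 = 4·101.14/√3 = 404.56/1.73205 ≈ 233.573
s ≈ √233.573 ≈ 15.2831
Perimeter = 3s ≈ 3·15.2831 ≈ 45.8493

Perimeter = 45.85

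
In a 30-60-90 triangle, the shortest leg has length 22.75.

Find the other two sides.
In a 30-60-90 triangle the sides are in ratio 1 : √3 : 2 (short leg : long leg : hypotenuse).
Long leg = 22.75·√3 ≈ 22.75·1.73205 ≈ 39.4042
Hypotenuse = 2·22.75 = 45.5

Long leg = 22.75√3 = 39.4, Hypotenuse = 45.5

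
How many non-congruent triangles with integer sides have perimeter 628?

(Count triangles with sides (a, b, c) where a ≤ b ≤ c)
Let a ≤ b ≤ c with a + b + c = 628. The only binding inequality is a + b > c, i.e. 628 − c > c, so c < 628/2; and c ≥ 628/3 since c is the largest side.
So 210 ≤ c ≤ 313. For each c, b runs from ⌈(628 − c)/2⌉ up to c (then a = 628 − b − c satisfies 1 ≤ a ≤ b automatically), giving c − ⌈(628 − c)/2⌉ + 1 choices.
Summing over c: 2 + 3 + 5 + 6 + … + 155 + 156  (104 terms, c = 210, …, 313) = 8216
Check (closed form: nearest integer to p²/48 for even p, (p+3)²/48 for odd p): 628²/48 = 394384/48 ≈ 8216.33 → 8216

8216 triangles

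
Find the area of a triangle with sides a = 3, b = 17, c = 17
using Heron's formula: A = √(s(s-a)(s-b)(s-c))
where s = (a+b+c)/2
s = (3 + 17 + 17)/2 = 37/2 = 18.5
s − a = 15.5, s − b = 1.5, s − c = 1.5
s(s−a)(s−b)(s−c) = 18.5·15.5·1.5·1.5 = 645.1875
Area = √645.1875 ≈ 25.4005

s = 18.5, Area = 25.4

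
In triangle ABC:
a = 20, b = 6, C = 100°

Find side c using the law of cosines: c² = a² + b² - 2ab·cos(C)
c² = 20² + 6² − 2·20·6·cos(100°)
cos(100°) ≈ -0.173648
c² ≈ 400 + 36 − 240·(-0.173648) ≈ 436 + 41.6756 ≈ 477.676
c ≈ √477.676 ≈ 21.8558

c = 21.86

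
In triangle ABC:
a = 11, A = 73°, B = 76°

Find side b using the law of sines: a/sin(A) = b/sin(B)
a/sin(A) = b/sin(B)  ⇒  b = a·sin(B)/sin(A) = 11·sin(76°)/sin(73°)
sin(76°) ≈ 0.970296, sin(73°) ≈ 0.956305
b ≈ 11·0.970296/0.956305 ≈ 10.6733/0.956305 ≈ 11.1609

b = 11.16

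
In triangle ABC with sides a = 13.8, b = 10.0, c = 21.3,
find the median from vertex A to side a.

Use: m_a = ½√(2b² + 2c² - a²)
m_a = ½√(2·10.0² + 2·21.3² − 13.8²) = ½√(2·100 + 2·453.69 − 190.44) = ½√(200 + 907.38 − 190.44) = ½√916.94
√916.94 ≈ 30.281, so m_a ≈ 15.1405

m_a = 15.14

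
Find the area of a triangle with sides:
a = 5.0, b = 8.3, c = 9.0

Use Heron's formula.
s = (5.0 + 8.3 + 9.0)/2 = 22.3/2 = 11.15
s − a = 6.15, s − b = 2.85, s − c = 2.15
s(s−a)(s−b)(s−c) = 11.15·6.15·2.85·2.15 ≈ 420.178
Area = √420.178 ≈ 20.4982

Area = 20.5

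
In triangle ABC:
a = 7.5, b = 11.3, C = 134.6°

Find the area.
Two sides and the included angle (SAS): A = ½·a·b·sin(C) = ½·7.5·11.3·sin(134.6°)
sin(134.6°) ≈ 0.712026
A ≈ ½·84.75·0.712026 = 42.375·0.712026 ≈ 30.1721

Area = 30.17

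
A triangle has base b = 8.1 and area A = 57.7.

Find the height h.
A = ½·b·h  ⇒  h = 2A/b = 2·57.7/8.1 = 115.4/8.1 ≈ 14.2469

h = 14.25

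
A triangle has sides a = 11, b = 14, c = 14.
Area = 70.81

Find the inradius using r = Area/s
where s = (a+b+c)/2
s = (11 + 14 + 14)/2 = 39/2 = 19.5
r = Area/s = 70.81/19.5 ≈ 3.63128

r = 3.631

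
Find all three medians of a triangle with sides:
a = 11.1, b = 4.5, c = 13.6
Median formula: m_a = ½√(2b² + 2c² − a²) (and cyclically). a² = 123.21, b² = 20.25, c² = 184.96.
m_a = ½√(2·20.25 + 2·184.96 − 123.21) = ½√287.21 ≈ ½·16.9473 ≈ 8.47364
m_b = ½√(2·123.21 + 2·184.96 − 20.25) = ½√596.09 ≈ ½·24.415 ≈ 12.2075
m_c = ½√(2·123.21 + 2·20.25 − 184.96) = ½√101.96 ≈ ½·10.0975 ≈ 5.04876

m_a = 8.474, m_b = 12.21, m_c = 5.049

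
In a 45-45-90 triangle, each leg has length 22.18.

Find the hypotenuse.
In a 45-45-90 triangle the sides are in ratio 1 : 1 : √2, so hypotenuse = leg·√2.
Hypotenuse = 22.18·√2 ≈ 22.18·1.41421 ≈ 31.3673

Hypotenuse = 22.18√2 = 31.37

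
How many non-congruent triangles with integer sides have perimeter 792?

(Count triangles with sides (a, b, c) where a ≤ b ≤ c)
Let a ≤ b ≤ c with a + b + c = 792. The only binding inequality is a + b > c, i.e. 792 − c > c, so c < 792/2; and c ≥ 792/3 since c is the largest side.
So 264 ≤ c ≤ 395. For each c, b runs from ⌈(792 − c)/2⌉ up to c (then a = 792 − b − c satisfies 1 ≤ a ≤ b automatically), giving c − ⌈(792 − c)/2⌉ + 1 choices.
Summing over c: 1 + 2 + 4 + 5 + … + 196 + 197  (132 terms, c = 264, …, 395) = 13068
Check (closed form: nearest integer to p²/48 for even p, (p+3)²/48 for odd p): 792²/48 = 627264/48 ≈ 13068.00 → 13068

13068 triangles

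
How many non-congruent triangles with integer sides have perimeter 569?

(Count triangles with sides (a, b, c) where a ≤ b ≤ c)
Let a ≤ b ≤ c with a + b + c = 569. The only binding inequality is a + b > c, i.e. 569 − c > c, so c < 569/2; and c ≥ 569/3 since c is the largest side.
So 190 ≤ c ≤ 284. For each c, b runs from ⌈(569 − c)/2⌉ up to c (then a = 569 − b − c satisfies 1 ≤ a ≤ b automatically), giving c − ⌈(569 − c)/2⌉ + 1 choices.
Summing over c: 1 + 3 + 4 + 6 + … + 141 + 142  (95 terms, c = 190, …, 284) = 6816
Check (closed form: nearest integer to p²/48 for even p, (p+3)²/48 for odd p): (569+3)²/48 = 572²/48 = 327184/48 ≈ 6816.33 → 6816

6816 triangles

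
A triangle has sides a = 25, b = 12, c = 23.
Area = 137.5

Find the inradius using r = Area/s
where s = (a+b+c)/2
s = (25 + 12 + 23)/2 = 60/2 = 30
r = Area/s = 137.5/30 ≈ 4.58333

r = 4.583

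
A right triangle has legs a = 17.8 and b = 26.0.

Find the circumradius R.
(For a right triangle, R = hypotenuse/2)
Hypotenuse c = √(a² + b²) = √(316.84 + 676) = √992.84 ≈ 31.5094
R = c/2 ≈ 31.5094/2 ≈ 15.7547

R = 15.75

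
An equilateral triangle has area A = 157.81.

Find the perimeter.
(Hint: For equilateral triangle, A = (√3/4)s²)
A = (√3/4)s²  ⇒  s² = 4A/√3 = 4·157.81/√3 = 631.24/1.73205 ≈ 364.447
s ≈ √364.447 ≈ 19.0905
Perimeter = 3s ≈ 3·19.0905 ≈ 57.2715

Perimeter = 57.27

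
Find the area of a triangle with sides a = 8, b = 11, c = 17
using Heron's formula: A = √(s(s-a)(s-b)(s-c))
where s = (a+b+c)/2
s = (8 + 11 + 17)/2 = 36/2 = 18
s − a = 10, s − b = 7, s − c = 1
s(s−a)(s−b)(s−c) = 18·10·7·1 = 1260
Area = √1260 ≈ 35.4965

s = 18.0, Area = 35.5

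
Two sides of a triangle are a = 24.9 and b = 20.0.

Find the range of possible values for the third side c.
Triangle inequality: |a − b| < c < a + b
|a − b| = |24.9 − 20.0| = 4.9
a + b = 24.9 + 20.0 = 44.9

4.9 < c < 44.9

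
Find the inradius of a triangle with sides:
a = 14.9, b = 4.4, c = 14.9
r = Area/s where s is the semi-perimeter.
s = (14.9 + 4.4 + 14.9)/2 = 34.2/2 = 17.1
Area = √(s(s−a)(s−b)(s−c)) = √(17.1·2.2·12.7·2.2) ≈ √1051.1 ≈ 32.4207
r ≈ 32.4207/17.1 ≈ 1.89595

r = 1.896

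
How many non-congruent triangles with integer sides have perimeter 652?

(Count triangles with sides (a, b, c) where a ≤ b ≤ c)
Let a ≤ b ≤ c with a + b + c = 652. The only binding inequality is a + b > c, i.e. 652 − c > c, so c < 652/2; and c ≥ 652/3 since c is the largest side.
So 218 ≤ c ≤ 325. For each c, b runs from ⌈(652 − c)/2⌉ up to c (then a = 652 − b − c satisfies 1 ≤ a ≤ b automatically), giving c − ⌈(652 − c)/2⌉ + 1 choices.
Summing over c: 2 + 3 + 5 + 6 + … + 161 + 162  (108 terms, c = 218, …, 325) = 8856
Check (closed form: nearest integer to p²/48 for even p, (p+3)²/48 for odd p): 652²/48 = 425104/48 ≈ 8856.33 → 8856

8856 triangles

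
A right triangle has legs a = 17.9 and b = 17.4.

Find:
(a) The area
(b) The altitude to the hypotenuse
(a) The legs are perpendicular, so Area = ½·a·b = ½·17.9·17.4 = ½·311.46 = 155.73
(b) Hypotenuse c = √(a² + b²) = √(320.41 + 302.76) = √623.17 ≈ 24.9634
    Area = ½·c·h_c  ⇒  h_c = 2·Area/c = 311.46/24.9634 ≈ 12.4767

Area = 155.73, h_c = 12.48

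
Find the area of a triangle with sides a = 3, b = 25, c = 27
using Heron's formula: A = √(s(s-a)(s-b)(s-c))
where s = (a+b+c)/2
s = (3 + 25 + 27)/2 = 55/2 = 27.5
s − a = 24.5, s − b = 2.5, s − c = 0.5
s(s−a)(s−b)(s−c) = 27.5·24.5·2.5·0.5 = 842.1875
Area = √842.1875 ≈ 29.0205

s = 27.5, Area = 29.02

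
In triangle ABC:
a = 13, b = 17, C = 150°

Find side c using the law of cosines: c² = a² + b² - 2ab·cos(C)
c² = 13² + 17² − 2·13·17·cos(150°)
cos(150°) ≈ -0.866025
c² ≈ 169 + 289 − 442·(-0.866025) ≈ 458 + 382.783 ≈ 840.783
c ≈ √840.783 ≈ 28.9963

c = 29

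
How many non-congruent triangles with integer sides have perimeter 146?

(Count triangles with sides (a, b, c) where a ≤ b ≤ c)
Let a ≤ b ≤ c with a + b + c = 146. The only binding inequality is a + b > c, i.e. 146 − c > c, so c < 146/2; and c ≥ 146/3 since c is the largest side.
So 49 ≤ c ≤ 72. For each c, b runs from ⌈(146 − c)/2⌉ up to c (then a = 146 − b − c satisfies 1 ≤ a ≤ b automatically), giving c − ⌈(146 − c)/2⌉ + 1 choices.
Summing over c: 1 + 3 + 4 + 6 + … + 34 + 36  (24 terms, c = 49, …, 72) = 444
Check (closed form: nearest integer to p²/48 for even p, (p+3)²/48 for odd p): 146²/48 = 21316/48 ≈ 444.08 → 444

444 triangles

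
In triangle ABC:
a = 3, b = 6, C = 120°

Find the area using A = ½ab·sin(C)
A = ½·a·b·sin(C) = ½·3·6·sin(120°)
sin(120°) ≈ 0.866025
A ≈ ½·18·0.866025 = 9·0.866025 ≈ 7.79423

Area = 7.794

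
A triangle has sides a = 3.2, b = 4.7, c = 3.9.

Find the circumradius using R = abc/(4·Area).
First find the area with Heron's formula.
s = (3.2 + 4.7 + 3.9)/2 = 5.9
Area = √(s(s−a)(s−b)(s−c)) = √(5.9·2.7·1.2·2) ≈ √38.232 ≈ 6.1832
abc = 3.2·4.7·3.9 = 58.656
R = abc/(4·Area) ≈ 58.656/(4·6.1832) = 58.656/24.7328 ≈ 2.37159

R = 2.372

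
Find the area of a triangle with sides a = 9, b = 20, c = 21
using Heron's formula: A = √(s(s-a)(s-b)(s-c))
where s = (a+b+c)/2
s = (9 + 20 + 21)/2 = 50/2 = 25
s − a = 16, s − b = 5, s − c = 4
s(s−a)(s−b)(s−c) = 25·16·5·4 = 8000
Area = √8000 ≈ 89.4427

s = 25.0, Area = 89.44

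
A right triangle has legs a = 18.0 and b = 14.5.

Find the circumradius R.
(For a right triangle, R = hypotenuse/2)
Hypotenuse c = √(a² + b²) = √(324 + 210.25) = √534.25 ≈ 23.1138
R = c/2 ≈ 23.1138/2 ≈ 11.5569

R = 11.56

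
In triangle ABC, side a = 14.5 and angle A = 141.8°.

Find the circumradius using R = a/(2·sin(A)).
R = a/(2·sin(A)) = 14.5/(2·sin(141.8°))
sin(141.8°) ≈ 0.618408
R ≈ 14.5/(2·0.618408) = 14.5/1.23682 ≈ 11.7236

R = 11.72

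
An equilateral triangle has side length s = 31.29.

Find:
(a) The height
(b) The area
(a) The height splits the triangle into two 30-60-90 halves: h = s·√3/2 = 31.29·1.73205/2 ≈ 54.1959/2 ≈ 27.0979
(b) Area = (√3/4)·s² = (√3/4)·31.29² = (√3/4)·979.0641 ≈ 0.433013·979.0641 ≈ 423.947

Height = 27.1, Area = 423.9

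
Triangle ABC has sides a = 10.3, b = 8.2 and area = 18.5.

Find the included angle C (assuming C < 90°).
Area = ½·a·b·sin(C)  ⇒  sin(C) = 2·Area/(a·b) = 2·18.5/(10.3·8.2) = 37/84.46 ≈ 0.438077
C = arcsin(0.438077) ≈ 25.9813° (taking the acute solution since C < 90°)

C = 25.98°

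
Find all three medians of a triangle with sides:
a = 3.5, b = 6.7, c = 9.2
Median formula: m_a = ½√(2b² + 2c² − a²) (and cyclically). a² = 12.25, b² = 44.89, c² = 84.64.
m_a = ½√(2·44.89 + 2·84.64 − 12.25) = ½√246.81 ≈ ½·15.7102 ≈ 7.85509
m_b = ½√(2·12.25 + 2·84.64 − 44.89) = ½√148.89 ≈ ½·12.202 ≈ 6.10102
m_c = ½√(2·12.25 + 2·44.89 − 84.64) = ½√29.64 ≈ ½·5.44426 ≈ 2.72213

m_a = 7.855, m_b = 6.101, m_c = 2.722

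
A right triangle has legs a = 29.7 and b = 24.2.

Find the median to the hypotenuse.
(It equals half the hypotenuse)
Hypotenuse c = √(a² + b²) = √(882.09 + 585.64) = √1467.73 ≈ 38.311
Median to hypotenuse = c/2 ≈ 38.311/2 ≈ 19.1555

Median = 19.16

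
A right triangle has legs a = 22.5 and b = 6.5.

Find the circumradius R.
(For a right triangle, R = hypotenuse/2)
Hypotenuse c = √(a² + b²) = √(506.25 + 42.25) = √548.5 ≈ 23.4201
R = c/2 ≈ 23.4201/2 ≈ 11.71

R = 11.71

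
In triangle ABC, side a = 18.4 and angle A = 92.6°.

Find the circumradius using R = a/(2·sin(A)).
R = a/(2·sin(A)) = 18.4/(2·sin(92.6°))
sin(92.6°) ≈ 0.998971
R ≈ 18.4/(2·0.998971) = 18.4/1.99794 ≈ 9.20948

R = 9.209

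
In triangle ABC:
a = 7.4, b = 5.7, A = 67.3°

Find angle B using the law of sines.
a/sin(A) = b/sin(B)  ⇒  sin(B) = b·sin(A)/a = 5.7·sin(67.3°)/7.4
sin(67.3°) ≈ 0.922538
sin(B) ≈ 5.7·0.922538/7.4 ≈ 5.25847/7.4 ≈ 0.710604
B = arcsin(0.710604) ≈ 45.2841°
(Since b ≤ a we need B ≤ A, so the obtuse alternative 180° − 45.2841° ≈ 134.716° is rejected.)

B = 45.28°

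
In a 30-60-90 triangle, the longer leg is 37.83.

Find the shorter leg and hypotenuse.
In a 30-60-90 triangle the sides are in ratio 1 : √3 : 2, so short leg = long leg/√3 and hypotenuse = 2·(short leg).
Short leg = 37.83/√3 ≈ 37.83/1.73205 ≈ 21.8412
Hypotenuse = 2·21.8412 ≈ 43.6823

Short leg = 21.84, Hypotenuse = 43.68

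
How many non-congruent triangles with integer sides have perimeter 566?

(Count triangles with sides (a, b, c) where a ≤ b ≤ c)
Let a ≤ b ≤ c with a + b + c = 566. The only binding inequality is a + b > c, i.e. 566 − c > c, so c < 566/2; and c ≥ 566/3 since c is the largest side.
So 189 ≤ c ≤ 282. For each c, b runs from ⌈(566 − c)/2⌉ up to c (then a = 566 − b − c satisfies 1 ≤ a ≤ b automatically), giving c − ⌈(566 − c)/2⌉ + 1 choices.
Summing over c: 1 + 3 + 4 + 6 + … + 139 + 141  (94 terms, c = 189, …, 282) = 6674
Check (closed form: nearest integer to p²/48 for even p, (p+3)²/48 for odd p): 566²/48 = 320356/48 ≈ 6674.08 → 6674

6674 triangles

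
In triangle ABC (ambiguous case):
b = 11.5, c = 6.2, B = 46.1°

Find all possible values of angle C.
b/sin(B) = c/sin(C)  ⇒  sin(C) = c·sin(B)/b = 6.2·sin(46.1°)/11.5
sin(46.1°) ≈ 0.720551
sin(C) ≈ 6.2·0.720551/11.5 ≈ 4.46742/11.5 ≈ 0.388471
Candidate 1: C₁ = arcsin(0.388471) ≈ 22.8594°  →  A = 180° − 46.1° − 22.8594° ≈ 111.041° > 0, valid
Candidate 2: C₂ = 180° − C₁ ≈ 157.141°  →  A = 180° − 46.1° − 157.141° ≈ -23.2406° ≤ 0, not a valid triangle

C = 22.86° (one solution)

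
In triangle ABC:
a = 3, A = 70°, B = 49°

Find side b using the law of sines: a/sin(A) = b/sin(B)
a/sin(A) = b/sin(B)  ⇒  b = a·sin(B)/sin(A) = 3·sin(49°)/sin(70°)
sin(49°) ≈ 0.75471, sin(70°) ≈ 0.939693
b ≈ 3·0.75471/0.939693 ≈ 2.26413/0.939693 ≈ 2.40944

b = 2.409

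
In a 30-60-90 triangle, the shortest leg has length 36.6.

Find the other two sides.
In a 30-60-90 triangle the sides are in ratio 1 : √3 : 2 (short leg : long leg : hypotenuse).
Long leg = 36.6·√3 ≈ 36.6·1.73205 ≈ 63.3931
Hypotenuse = 2·36.6 = 73.2

Long leg = 36.6√3 = 63.39, Hypotenuse = 73.2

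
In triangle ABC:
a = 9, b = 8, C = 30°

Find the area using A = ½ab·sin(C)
A = ½·a·b·sin(C) = ½·9·8·sin(30°)
sin(30°) ≈ 0.5
A ≈ ½·72·0.5 = 36·0.5 ≈ 18

Area = 18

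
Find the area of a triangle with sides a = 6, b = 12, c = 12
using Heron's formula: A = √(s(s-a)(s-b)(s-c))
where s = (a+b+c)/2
s = (6 + 12 + 12)/2 = 30/2 = 15
s − a = 9, s − b = 3, s − c = 3
s(s−a)(s−b)(s−c) = 15·9·3·3 = 1215
Area = √1215 ≈ 34.8569

s = 15.0, Area = 34.86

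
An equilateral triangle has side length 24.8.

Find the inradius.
r = Area/s with s the semi-perimeter.
Area = (√3/4)·24.8² = (√3/4)·615.04 ≈ 0.433013·615.04 ≈ 266.32
s = 3·24.8/2 = 37.2
r ≈ 266.32/37.2 ≈ 7.15914
(Equivalently r = side/(2√3) = 24.8/3.4641 ≈ 7.15914.)

r = 7.159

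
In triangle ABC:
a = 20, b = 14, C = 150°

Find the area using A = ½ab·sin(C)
A = ½·a·b·sin(C) = ½·20·14·sin(150°)
sin(150°) ≈ 0.5
A ≈ ½·280·0.5 = 140·0.5 ≈ 70

Area = 70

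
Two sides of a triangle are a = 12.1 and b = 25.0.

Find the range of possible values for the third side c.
Triangle inequality: |a − b| < c < a + b
|a − b| = |12.1 − 25.0| = 12.9
a + b = 12.1 + 25.0 = 37.1

12.9 < c < 37.1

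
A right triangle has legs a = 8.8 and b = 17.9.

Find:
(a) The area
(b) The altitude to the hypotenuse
(a) The legs are perpendicular, so Area = ½·a·b = ½·8.8·17.9 = ½·157.52 = 78.76
(b) Hypotenuse c = √(a² + b²) = √(77.44 + 320.41) = √397.85 ≈ 19.9462
    Area = ½·c·h_c  ⇒  h_c = 2·Area/c = 157.52/19.9462 ≈ 7.89725

Area = 78.76, h_c = 7.897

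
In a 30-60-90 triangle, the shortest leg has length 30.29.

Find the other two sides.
In a 30-60-90 triangle the sides are in ratio 1 : √3 : 2 (short leg : long leg : hypotenuse).
Long leg = 30.29·√3 ≈ 30.29·1.73205 ≈ 52.4638
Hypotenuse = 2·30.29 = 60.58

Long leg = 30.29√3 = 52.46, Hypotenuse = 60.58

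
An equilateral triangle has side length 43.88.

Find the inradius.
r = Area/s with s the semi-perimeter.
Area = (√3/4)·43.88² = (√3/4)·1925.4544 ≈ 0.433013·1925.4544 ≈ 833.746
s = 3·43.88/2 = 65.82
r ≈ 833.746/65.82 ≈ 12.6671
(Equivalently r = side/(2√3) = 43.88/3.4641 ≈ 12.6671.)

r = 12.67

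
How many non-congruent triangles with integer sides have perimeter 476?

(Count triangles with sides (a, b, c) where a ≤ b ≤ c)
Let a ≤ b ≤ c with a + b + c = 476. The only binding inequality is a + b > c, i.e. 476 − c > c, so c < 476/2; and c ≥ 476/3 since c is the largest side.
So 159 ≤ c ≤ 237. For each c, b runs from ⌈(476 − c)/2⌉ up to c (then a = 476 − b − c satisfies 1 ≤ a ≤ b automatically), giving c − ⌈(476 − c)/2⌉ + 1 choices.
Summing over c: 1 + 3 + 4 + 6 + … + 117 + 118  (79 terms, c = 159, …, 237) = 4720
Check (closed form: nearest integer to p²/48 for even p, (p+3)²/48 for odd p): 476²/48 = 226576/48 ≈ 4720.33 → 4720

4720 triangles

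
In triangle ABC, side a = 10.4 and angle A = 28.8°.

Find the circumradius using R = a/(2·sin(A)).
R = a/(2·sin(A)) = 10.4/(2·sin(28.8°))
sin(28.8°) ≈ 0.481754
R ≈ 10.4/(2·0.481754) = 10.4/0.963507 ≈ 10.7939

R = 10.79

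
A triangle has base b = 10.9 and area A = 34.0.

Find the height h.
A = ½·b·h  ⇒  h = 2A/b = 2·34.0/10.9 = 68/10.9 ≈ 6.23853

h = 6.239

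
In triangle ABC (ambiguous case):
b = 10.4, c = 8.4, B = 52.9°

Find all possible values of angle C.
b/sin(B) = c/sin(C)  ⇒  sin(C) = c·sin(B)/b = 8.4·sin(52.9°)/10.4
sin(52.9°) ≈ 0.797584
sin(C) ≈ 8.4·0.797584/10.4 ≈ 6.69971/10.4 ≈ 0.644202
Candidate 1: C₁ = arcsin(0.644202) ≈ 40.1059°  →  A = 180° − 52.9° − 40.1059° ≈ 86.9941° > 0, valid
Candidate 2: C₂ = 180° − C₁ ≈ 139.894°  →  A = 180° − 52.9° − 139.894° ≈ -12.7941° ≤ 0, not a valid triangle

C = 40.11° (one solution)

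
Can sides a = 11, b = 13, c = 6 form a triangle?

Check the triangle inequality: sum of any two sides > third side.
a + b vs c: 11 + 13 = 24 > 6  ✓
a + c vs b: 11 + 6 = 17 > 13  ✓
b + c vs a: 13 + 6 = 19 > 11  ✓

Yes, triangle inequality satisfied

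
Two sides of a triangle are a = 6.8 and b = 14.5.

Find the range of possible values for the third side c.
Triangle inequality: |a − b| < c < a + b
|a − b| = |6.8 − 14.5| = 7.7
a + b = 6.8 + 14.5 = 21.3

7.7 < c < 21.3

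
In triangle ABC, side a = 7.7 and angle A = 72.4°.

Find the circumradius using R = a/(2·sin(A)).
R = a/(2·sin(A)) = 7.7/(2·sin(72.4°))
sin(72.4°) ≈ 0.953191
R ≈ 7.7/(2·0.953191) = 7.7/1.90638 ≈ 4.03907

R = 4.039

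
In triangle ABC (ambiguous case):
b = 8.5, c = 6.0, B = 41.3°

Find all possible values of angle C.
b/sin(B) = c/sin(C)  ⇒  sin(C) = c·sin(B)/b = 6.0·sin(41.3°)/8.5
sin(41.3°) ≈ 0.660002
sin(C) ≈ 6.0·0.660002/8.5 ≈ 3.96001/8.5 ≈ 0.465884
Candidate 1: C₁ = arcsin(0.465884) ≈ 27.7674°  →  A = 180° − 41.3° − 27.7674° ≈ 110.933° > 0, valid
Candidate 2: C₂ = 180° − C₁ ≈ 152.233°  →  A = 180° − 41.3° − 152.233° ≈ -13.5326° ≤ 0, not a valid triangle

C = 27.77° (one solution)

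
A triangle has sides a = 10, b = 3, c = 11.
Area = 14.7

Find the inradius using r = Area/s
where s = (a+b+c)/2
s = (10 + 3 + 11)/2 = 24/2 = 12
r = Area/s = 14.7/12 ≈ 1.225

r = 1.225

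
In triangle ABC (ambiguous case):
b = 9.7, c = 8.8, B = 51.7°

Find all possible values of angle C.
b/sin(B) = c/sin(C)  ⇒  sin(C) = c·sin(B)/b = 8.8·sin(51.7°)/9.7
sin(51.7°) ≈ 0.784776
sin(C) ≈ 8.8·0.784776/9.7 ≈ 6.90603/9.7 ≈ 0.711962
Candidate 1: C₁ = arcsin(0.711962) ≈ 45.3948°  →  A = 180° − 51.7° − 45.3948° ≈ 82.9052° > 0, valid
Candidate 2: C₂ = 180° − C₁ ≈ 134.605°  →  A = 180° − 51.7° − 134.605° ≈ -6.3052° ≤ 0, not a valid triangle

C = 45.39° (one solution)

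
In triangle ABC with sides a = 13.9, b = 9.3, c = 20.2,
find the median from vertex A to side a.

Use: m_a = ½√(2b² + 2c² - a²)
m_a = ½√(2·9.3² + 2·20.2² − 13.9²) = ½√(2·86.49 + 2·408.04 − 193.21) = ½√(172.98 + 816.08 − 193.21) = ½√795.85
√795.85 ≈ 28.2108, so m_a ≈ 14.1054

m_a = 14.11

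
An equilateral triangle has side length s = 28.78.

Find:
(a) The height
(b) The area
(a) The height splits the triangle into two 30-60-90 halves: h = s·√3/2 = 28.78·1.73205/2 ≈ 49.8484/2 ≈ 24.9242
(b) Area = (√3/4)·s² = (√3/4)·28.78² = (√3/4)·828.2884 ≈ 0.433013·828.2884 ≈ 358.659

Height = 24.92, Area = 358.7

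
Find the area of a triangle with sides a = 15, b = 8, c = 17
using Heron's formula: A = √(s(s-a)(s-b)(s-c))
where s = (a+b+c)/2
s = (15 + 8 + 17)/2 = 40/2 = 20
s − a = 5, s − b = 12, s − c = 3
s(s−a)(s−b)(s−c) = 20·5·12·3 = 3600
Area = √3600 ≈ 60

s = 20.0, Area = 60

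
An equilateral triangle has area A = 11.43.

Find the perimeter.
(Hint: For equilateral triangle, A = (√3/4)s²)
A = (√3/4)s²  ⇒  s² = 4A/√3 = 4·11.43/√3 = 45.72/1.73205 ≈ 26.3965
s ≈ √26.3965 ≈ 5.13775
Perimeter = 3s ≈ 3·5.13775 ≈ 15.4132

Perimeter = 15.41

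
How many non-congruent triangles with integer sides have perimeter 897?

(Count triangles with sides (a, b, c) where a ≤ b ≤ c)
Let a ≤ b ≤ c with a + b + c = 897. The only binding inequality is a + b > c, i.e. 897 − c > c, so c < 897/2; and c ≥ 897/3 since c is the largest side.
So 299 ≤ c ≤ 448. For each c, b runs from ⌈(897 − c)/2⌉ up to c (then a = 897 − b − c satisfies 1 ≤ a ≤ b automatically), giving c − ⌈(897 − c)/2⌉ + 1 choices.
Summing over c: 1 + 2 + 4 + 5 + … + 223 + 224  (150 terms, c = 299, …, 448) = 16875
Check (closed form: nearest integer to p²/48 for even p, (p+3)²/48 for odd p): (897+3)²/48 = 900²/48 = 810000/48 ≈ 16875.00 → 16875

16875 triangles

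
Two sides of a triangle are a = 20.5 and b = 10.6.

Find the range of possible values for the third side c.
Triangle inequality: |a − b| < c < a + b
|a − b| = |20.5 − 10.6| = 9.9
a + b = 20.5 + 10.6 = 31.1

9.9 < c < 31.1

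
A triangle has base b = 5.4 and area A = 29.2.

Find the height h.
A = ½·b·h  ⇒  h = 2A/b = 2·29.2/5.4 = 58.4/5.4 ≈ 10.8148

h = 10.81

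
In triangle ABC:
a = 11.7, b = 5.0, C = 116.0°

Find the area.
Two sides and the included angle (SAS): A = ½·a·b·sin(C) = ½·11.7·5.0·sin(116.0°)
sin(116.0°) ≈ 0.898794
A ≈ ½·58.5·0.898794 = 29.25·0.898794 ≈ 26.2897

Area = 26.29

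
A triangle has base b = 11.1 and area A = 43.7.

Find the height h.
A = ½·b·h  ⇒  h = 2A/b = 2·43.7/11.1 = 87.4/11.1 ≈ 7.87387

h = 7.874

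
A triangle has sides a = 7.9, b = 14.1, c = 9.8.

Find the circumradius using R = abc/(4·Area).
First find the area with Heron's formula.
s = (7.9 + 14.1 + 9.8)/2 = 15.9
Area = √(s(s−a)(s−b)(s−c)) = √(15.9·8·1.8·6.1) ≈ √1396.66 ≈ 37.3719
abc = 7.9·14.1·9.8 = 1091.622
R = abc/(4·Area) ≈ 1091.622/(4·37.3719) = 1091.622/149.487 ≈ 7.30243

R = 7.302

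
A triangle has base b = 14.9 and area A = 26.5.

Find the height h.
A = ½·b·h  ⇒  h = 2A/b = 2·26.5/14.9 = 53/14.9 ≈ 3.55705

h = 3.557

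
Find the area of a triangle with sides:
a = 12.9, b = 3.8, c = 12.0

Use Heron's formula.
s = (12.9 + 3.8 + 12.0)/2 = 28.7/2 = 14.35
s − a = 1.45, s − b = 10.55, s − c = 2.35
s(s−a)(s−b)(s−c) = 14.35·1.45·10.55·2.35 ≈ 515.87
Area = √515.87 ≈ 22.7128

Area = 22.71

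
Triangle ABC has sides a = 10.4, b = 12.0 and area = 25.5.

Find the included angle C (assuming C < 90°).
Area = ½·a·b·sin(C)  ⇒  sin(C) = 2·Area/(a·b) = 2·25.5/(10.4·12.0) = 51/124.8 ≈ 0.408654
C = arcsin(0.408654) ≈ 24.1203° (taking the acute solution since C < 90°)

C = 24.12°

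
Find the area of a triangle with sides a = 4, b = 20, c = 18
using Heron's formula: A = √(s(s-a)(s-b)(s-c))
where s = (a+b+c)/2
s = (4 + 20 + 18)/2 = 42/2 = 21
s − a = 17, s − b = 1, s − c = 3
s(s−a)(s−b)(s−c) = 21·17·1·3 = 1071
Area = √1071 ≈ 32.7261

s = 21.0, Area = 32.73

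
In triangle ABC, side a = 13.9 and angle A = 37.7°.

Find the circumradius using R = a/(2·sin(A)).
R = a/(2·sin(A)) = 13.9/(2·sin(37.7°))
sin(37.7°) ≈ 0.611527
R ≈ 13.9/(2·0.611527) = 13.9/1.22305 ≈ 11.365

R = 11.36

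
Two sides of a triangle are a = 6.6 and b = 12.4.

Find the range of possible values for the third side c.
Triangle inequality: |a − b| < c < a + b
|a − b| = |6.6 − 12.4| = 5.8
a + b = 6.6 + 12.4 = 19

5.8 < c < 19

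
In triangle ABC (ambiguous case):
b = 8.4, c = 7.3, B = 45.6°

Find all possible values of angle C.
b/sin(B) = c/sin(C)  ⇒  sin(C) = c·sin(B)/b = 7.3·sin(45.6°)/8.4
sin(45.6°) ≈ 0.714473
sin(C) ≈ 7.3·0.714473/8.4 ≈ 5.21565/8.4 ≈ 0.620911
Candidate 1: C₁ = arcsin(0.620911) ≈ 38.3827°  →  A = 180° − 45.6° − 38.3827° ≈ 96.0173° > 0, valid
Candidate 2: C₂ = 180° − C₁ ≈ 141.617°  →  A = 180° − 45.6° − 141.617° ≈ -7.2173° ≤ 0, not a valid triangle

C = 38.38° (one solution)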